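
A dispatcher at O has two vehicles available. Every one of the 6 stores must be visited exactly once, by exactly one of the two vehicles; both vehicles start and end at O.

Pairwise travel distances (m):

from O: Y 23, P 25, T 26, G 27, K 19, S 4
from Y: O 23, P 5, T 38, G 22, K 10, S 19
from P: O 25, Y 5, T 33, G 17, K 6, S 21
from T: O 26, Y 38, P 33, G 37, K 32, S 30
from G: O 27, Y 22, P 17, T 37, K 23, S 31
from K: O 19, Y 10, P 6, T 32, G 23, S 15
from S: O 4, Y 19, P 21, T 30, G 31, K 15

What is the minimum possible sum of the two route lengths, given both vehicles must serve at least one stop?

122 m — the smallest possible combined total.

Try each way of splitting the stops between the two vehicles (each non-empty) and, for each split, find the best tour for each vehicle:
  {Y} + {P, T, G, K, S}: 46 + 105 = 151
  {P} + {Y, T, G, K, S}: 50 + 114 = 164
  {Y, P} + {T, G, K, S}: 53 + 105 = 158
  {T} + {Y, P, G, K, S}: 52 + 78 = 130
  {Y, T} + {P, G, K, S}: 87 + 69 = 156
  {P, T} + {Y, G, K, S}: 84 + 78 = 162
  … (31 splits in total)
  {Y, P, T, G, K} + {S}: 114 + 8 = 122  ← best
Best: vehicle 1 O → T → G → P → Y → K → O = 114; vehicle 2 O → S → O = 8; combined 122.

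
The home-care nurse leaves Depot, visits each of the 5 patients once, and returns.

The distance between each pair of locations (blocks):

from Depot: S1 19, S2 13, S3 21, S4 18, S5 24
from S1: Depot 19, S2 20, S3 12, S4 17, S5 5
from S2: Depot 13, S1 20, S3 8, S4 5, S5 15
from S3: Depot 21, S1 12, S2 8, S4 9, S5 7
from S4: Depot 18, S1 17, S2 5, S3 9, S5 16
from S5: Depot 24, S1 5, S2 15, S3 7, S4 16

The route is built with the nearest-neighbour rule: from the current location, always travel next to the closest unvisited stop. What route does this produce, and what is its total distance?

58 blocks along Depot → S2 → S4 → S3 → S5 → S1 → Depot.

At Depot the remaining stops are S2 13, S4 18, S1 19, S3 21, S5 24; go to S2.
At S2 the remaining stops are S4 5, S3 8, S5 15, S1 20; go to S4.
At S4 the remaining stops are S3 9, S5 16, S1 17; go to S3.
At S3 the remaining stops are S5 7, S1 12; go to S5.
At S5 the remaining stops are S1 5; go to S1.
Return S1→Depot: 19.
Total = 13 + 5 + 9 + 7 + 5 + 19 = 58.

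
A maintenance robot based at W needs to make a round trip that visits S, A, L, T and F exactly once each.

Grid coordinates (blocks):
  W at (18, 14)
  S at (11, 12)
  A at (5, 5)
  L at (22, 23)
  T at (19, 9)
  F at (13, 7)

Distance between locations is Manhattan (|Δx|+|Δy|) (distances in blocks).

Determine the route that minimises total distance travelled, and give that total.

With 5 stops there are 5!/2 = 60 distinct round trips (a route and its reverse cost the same).
W-S-A-L-T-F-W: 9+13+35+17+8+12 = 94
W-S-A-L-F-T-W: 9+13+35+25+8+6 = 96
W-S-A-T-L-F-W: 9+13+18+17+25+12 = 94
W-S-A-T-F-L-W: 9+13+18+8+25+13 = 86
W-S-A-F-L-T-W: 9+13+10+25+17+6 = 80
W-S-A-F-T-L-W: 9+13+10+8+17+13 = 70
W-S-L-A-T-F-W: 9+22+35+18+8+12 = 104
W-S-L-A-F-T-W: 9+22+35+10+8+6 = 90
W-S-L-T-A-F-W: 9+22+17+18+10+12 = 88
W-S-L-T-F-A-W: 9+22+17+8+10+22 = 88
W-S-L-F-A-T-W: 9+22+25+10+18+6 = 90
W-S-L-F-T-A-W: 9+22+25+8+18+22 = 104
W-S-T-A-L-F-W: 9+11+18+35+25+12 = 110
W-S-T-A-F-L-W: 9+11+18+10+25+13 = 86
… (46 more)
The minimum is 70.
One optimal route: W → S → A → F → T → L → W (or its reverse).

Minimum total distance: 70 blocks.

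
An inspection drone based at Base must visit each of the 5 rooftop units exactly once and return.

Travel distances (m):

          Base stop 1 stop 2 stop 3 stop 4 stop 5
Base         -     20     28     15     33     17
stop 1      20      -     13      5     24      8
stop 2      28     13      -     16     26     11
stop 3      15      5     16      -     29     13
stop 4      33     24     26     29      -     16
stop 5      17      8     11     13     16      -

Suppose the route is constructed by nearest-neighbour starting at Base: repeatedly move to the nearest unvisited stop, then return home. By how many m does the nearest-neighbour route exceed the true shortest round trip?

6 m longer than the optimal tour.

Base: stop 3=15, stop 5=17, stop 1=20, stop 2=28, stop 4=33 ⇒ stop 3
stop 3: stop 1=5, stop 5=13, stop 2=16, stop 4=29 ⇒ stop 1
stop 1: stop 5=8, stop 2=13, stop 4=24 ⇒ stop 5
stop 5: stop 2=11, stop 4=16 ⇒ stop 2
stop 2: stop 4=26 ⇒ stop 4
NN route Base → stop 3 → stop 1 → stop 5 → stop 2 → stop 4 → Base costs 98.
Optimal: Base → stop 3 → stop 1 → stop 2 → stop 4 → stop 5 → Base costs 92 (by enumerating all 60 distinct tours).
Excess = 98 − 92 = 6.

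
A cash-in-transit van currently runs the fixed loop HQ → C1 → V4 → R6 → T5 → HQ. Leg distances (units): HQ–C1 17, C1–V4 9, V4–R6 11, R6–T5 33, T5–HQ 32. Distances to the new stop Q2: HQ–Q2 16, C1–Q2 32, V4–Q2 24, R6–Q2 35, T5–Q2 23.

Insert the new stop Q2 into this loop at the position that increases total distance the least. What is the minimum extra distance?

Insertion cost between consecutive stops i–j is d(i,Q2) + d(Q2,j) − d(i,j):
  between HQ and C1: 16 + 32 − 17 = 31
  between C1 and V4: 32 + 24 − 9 = 47
  between V4 and R6: 24 + 35 − 11 = 48
  between R6 and T5: 35 + 23 − 33 = 25
  between T5 and HQ: 23 + 16 − 32 = 7
Cheapest insertion is between T5 and HQ, adding 7.
New total = 102 + 7 = 109.

+7 — insert Q2 between T5 and HQ.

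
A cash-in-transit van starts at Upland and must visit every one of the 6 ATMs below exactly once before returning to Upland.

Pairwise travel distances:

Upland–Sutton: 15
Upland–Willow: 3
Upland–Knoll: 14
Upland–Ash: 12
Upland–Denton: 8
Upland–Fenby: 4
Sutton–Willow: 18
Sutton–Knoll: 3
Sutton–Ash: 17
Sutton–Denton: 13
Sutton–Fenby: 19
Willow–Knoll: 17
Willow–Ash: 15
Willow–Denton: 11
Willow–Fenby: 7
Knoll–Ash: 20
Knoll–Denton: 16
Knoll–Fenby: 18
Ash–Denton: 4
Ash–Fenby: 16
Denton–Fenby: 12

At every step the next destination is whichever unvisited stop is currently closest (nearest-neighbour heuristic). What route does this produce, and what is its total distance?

At Upland the remaining stops are Willow 3, Fenby 4, Denton 8, Ash 12, Knoll 14, Sutton 15; go to Willow.
At Willow the remaining stops are Fenby 7, Denton 11, Ash 15, Knoll 17, Sutton 18; go to Fenby.
At Fenby the remaining stops are Denton 12, Ash 16, Knoll 18, Sutton 19; go to Denton.
At Denton the remaining stops are Ash 4, Sutton 13, Knoll 16; go to Ash.
At Ash the remaining stops are Sutton 17, Knoll 20; go to Sutton.
At Sutton the remaining stops are Knoll 3; go to Knoll.
Return Knoll→Upland: 14.
Total = 3 + 7 + 12 + 4 + 17 + 3 + 14 = 60.

Total distance 60 via the nearest-neighbour route Upland → Willow → Fenby → Denton → Ash → Sutton → Knoll → Upland.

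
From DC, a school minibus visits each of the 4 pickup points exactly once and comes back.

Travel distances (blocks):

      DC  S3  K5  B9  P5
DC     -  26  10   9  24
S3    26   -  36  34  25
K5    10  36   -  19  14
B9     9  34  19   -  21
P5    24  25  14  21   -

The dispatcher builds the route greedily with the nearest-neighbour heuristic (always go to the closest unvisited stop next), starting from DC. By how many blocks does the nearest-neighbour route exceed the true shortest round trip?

DC: B9=9, K5=10, P5=24, S3=26 ⇒ B9
B9: K5=19, P5=21, S3=34 ⇒ K5
K5: P5=14, S3=36 ⇒ P5
P5: S3=25 ⇒ S3
NN route DC → B9 → K5 → P5 → S3 → DC costs 93.
Optimal: DC → K5 → P5 → S3 → B9 → DC costs 92 (by enumerating all 12 distinct tours).
Excess = 93 − 92 = 1.

1 blocks longer than the optimal tour.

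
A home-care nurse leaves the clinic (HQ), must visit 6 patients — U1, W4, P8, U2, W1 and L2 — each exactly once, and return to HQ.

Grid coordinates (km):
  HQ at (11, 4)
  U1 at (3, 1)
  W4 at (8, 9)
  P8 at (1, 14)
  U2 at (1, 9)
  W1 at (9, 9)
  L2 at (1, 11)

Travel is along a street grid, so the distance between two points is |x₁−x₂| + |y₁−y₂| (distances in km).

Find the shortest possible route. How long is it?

46 km — the shortest possible round trip.

With 6 stops there are 6!/2 = 360 distinct round trips (a route and its reverse cost the same).
HQ→U1→W4→P8→U2→W1→L2→HQ: 11+13+12+5+8+10+17 = 76
HQ→U1→W4→P8→U2→L2→W1→HQ: 11+13+12+5+2+10+7 = 60
HQ→U1→W4→P8→W1→U2→L2→HQ: 11+13+12+13+8+2+17 = 76
HQ→U1→W4→P8→W1→L2→U2→HQ: 11+13+12+13+10+2+15 = 76
HQ→U1→W4→P8→L2→U2→W1→HQ: 11+13+12+3+2+8+7 = 56
HQ→U1→W4→P8→L2→W1→U2→HQ: 11+13+12+3+10+8+15 = 72
HQ→U1→W4→U2→P8→W1→L2→HQ: 11+13+7+5+13+10+17 = 76
HQ→U1→W4→U2→P8→L2→W1→HQ: 11+13+7+5+3+10+7 = 56
… (352 more)
HQ→U1→P8→L2→U2→W4→W1→HQ: 11+15+3+2+7+1+7 = 46  ← best
The minimum is 46.
One optimal route: HQ → U1 → P8 → L2 → U2 → W4 → W1 → HQ (or its reverse).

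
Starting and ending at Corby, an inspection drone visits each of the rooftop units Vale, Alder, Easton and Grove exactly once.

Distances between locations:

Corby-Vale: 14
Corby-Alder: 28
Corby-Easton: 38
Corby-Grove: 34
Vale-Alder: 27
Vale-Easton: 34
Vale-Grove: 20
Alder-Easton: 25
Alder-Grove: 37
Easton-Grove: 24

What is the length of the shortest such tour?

With 4 stops there are 4!/2 = 12 distinct round trips (a route and its reverse cost the same).
Corby→Vale→Alder→Easton→Grove→Corby: 14+27+25+24+34 = 124
Corby→Vale→Alder→Grove→Easton→Corby: 14+27+37+24+38 = 140
Corby→Vale→Easton→Alder→Grove→Corby: 14+34+25+37+34 = 144
Corby→Vale→Easton→Grove→Alder→Corby: 14+34+24+37+28 = 137
Corby→Vale→Grove→Alder→Easton→Corby: 14+20+37+25+38 = 134
Corby→Vale→Grove→Easton→Alder→Corby: 14+20+24+25+28 = 111
Corby→Alder→Vale→Easton→Grove→Corby: 28+27+34+24+34 = 147
Corby→Alder→Vale→Grove→Easton→Corby: 28+27+20+24+38 = 137
Corby→Alder→Easton→Vale→Grove→Corby: 28+25+34+20+34 = 141
Corby→Alder→Grove→Vale→Easton→Corby: 28+37+20+34+38 = 157
Corby→Easton→Vale→Alder→Grove→Corby: 38+34+27+37+34 = 170
Corby→Easton→Alder→Vale→Grove→Corby: 38+25+27+20+34 = 144
The minimum is 111.
One optimal route: Corby → Vale → Grove → Easton → Alder → Corby (or its reverse).

111 — the shortest possible round trip.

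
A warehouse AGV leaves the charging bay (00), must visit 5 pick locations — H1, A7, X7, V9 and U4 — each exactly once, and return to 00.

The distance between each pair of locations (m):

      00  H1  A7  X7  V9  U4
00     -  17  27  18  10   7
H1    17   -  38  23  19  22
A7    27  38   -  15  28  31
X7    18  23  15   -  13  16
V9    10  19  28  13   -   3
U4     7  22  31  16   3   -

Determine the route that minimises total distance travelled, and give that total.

00→H1→A7→X7→V9→U4→00: 17+38+15+13+3+7 = 93
00→H1→A7→X7→U4→V9→00: 17+38+15+16+3+10 = 99
00→H1→A7→V9→X7→U4→00: 17+38+28+13+16+7 = 119
00→H1→A7→V9→U4→X7→00: 17+38+28+3+16+18 = 120
00→H1→A7→U4→X7→V9→00: 17+38+31+16+13+10 = 125
00→H1→A7→U4→V9→X7→00: 17+38+31+3+13+18 = 120
00→H1→X7→A7→V9→U4→00: 17+23+15+28+3+7 = 93
00→H1→X7→A7→U4→V9→00: 17+23+15+31+3+10 = 99
00→H1→X7→V9→A7→U4→00: 17+23+13+28+31+7 = 119
00→H1→X7→V9→U4→A7→00: 17+23+13+3+31+27 = 114
00→H1→X7→U4→A7→V9→00: 17+23+16+31+28+10 = 125
00→H1→X7→U4→V9→A7→00: 17+23+16+3+28+27 = 114
00→H1→V9→A7→X7→U4→00: 17+19+28+15+16+7 = 102
00→H1→V9→A7→U4→X7→00: 17+19+28+31+16+18 = 129
… (46 more)
The minimum is 93.
One optimal route: 00 → H1 → A7 → X7 → V9 → U4 → 00 (or its reverse).

93 m — the shortest possible round trip.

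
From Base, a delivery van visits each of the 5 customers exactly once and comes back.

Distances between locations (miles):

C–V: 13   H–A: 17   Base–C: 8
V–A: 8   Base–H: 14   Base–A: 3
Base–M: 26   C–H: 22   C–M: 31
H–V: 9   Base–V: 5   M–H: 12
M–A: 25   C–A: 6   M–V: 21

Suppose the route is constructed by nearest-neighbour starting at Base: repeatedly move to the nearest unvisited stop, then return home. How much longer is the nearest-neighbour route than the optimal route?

Excess over optimum: 4 miles.

Base: A=3, V=5, C=8, H=14, M=26 ⇒ A
A: C=6, V=8, H=17, M=25 ⇒ C
C: V=13, H=22, M=31 ⇒ V
V: H=9, M=21 ⇒ H
H: M=12 ⇒ M
NN route Base → A → C → V → H → M → Base costs 69.
Optimal: Base → C → A → M → H → V → Base costs 65 (by enumerating all 60 distinct tours).
Excess = 69 − 65 = 4.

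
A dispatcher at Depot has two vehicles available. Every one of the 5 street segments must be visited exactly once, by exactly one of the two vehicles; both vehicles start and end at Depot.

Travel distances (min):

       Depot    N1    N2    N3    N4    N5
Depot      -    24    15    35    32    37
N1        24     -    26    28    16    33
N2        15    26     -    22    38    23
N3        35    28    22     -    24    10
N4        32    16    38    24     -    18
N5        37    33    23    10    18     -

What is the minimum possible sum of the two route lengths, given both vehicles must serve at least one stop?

There are 2^4 − 1 = 15 ways to divide the 5 stops into two non-empty groups. For each, the best each vehicle can do is its own shortest tour through its group:
  {N1} + {N2, N3, N4, N5}: 48 + 97 = 145
  {N2} + {N1, N3, N4, N5}: 30 + 103 = 133
  {N1, N2} + {N3, N4, N5}: 65 + 95 = 160
  {N3} + {N1, N2, N4, N5}: 70 + 96 = 166
  {N1, N3} + {N2, N4, N5}: 87 + 88 = 175
  {N2, N3} + {N1, N4, N5}: 72 + 95 = 167
  … (15 splits in total)
Best: vehicle 1 Depot → N2 → Depot = 30; vehicle 2 Depot → N1 → N4 → N5 → N3 → Depot = 103; combined 133.

Minimum combined distance: 133 min.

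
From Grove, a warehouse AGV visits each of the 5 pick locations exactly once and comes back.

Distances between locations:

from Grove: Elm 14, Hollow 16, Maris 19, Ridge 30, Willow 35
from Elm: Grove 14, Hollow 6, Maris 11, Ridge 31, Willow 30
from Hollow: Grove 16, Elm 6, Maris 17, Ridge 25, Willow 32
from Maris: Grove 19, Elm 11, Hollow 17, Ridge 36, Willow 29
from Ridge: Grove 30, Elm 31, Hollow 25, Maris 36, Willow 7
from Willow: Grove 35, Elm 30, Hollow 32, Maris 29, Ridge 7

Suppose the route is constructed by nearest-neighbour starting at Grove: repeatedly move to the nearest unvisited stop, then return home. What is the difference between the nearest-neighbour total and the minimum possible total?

Grove: Elm=14, Hollow=16, Maris=19, Ridge=30, Willow=35 ⇒ Elm
Elm: Hollow=6, Maris=11, Willow=30, Ridge=31 ⇒ Hollow
Hollow: Maris=17, Ridge=25, Willow=32 ⇒ Maris
Maris: Willow=29, Ridge=36 ⇒ Willow
Willow: Ridge=7 ⇒ Ridge
NN route Grove → Elm → Hollow → Maris → Willow → Ridge → Grove costs 103.
Optimal: Grove → Hollow → Elm → Maris → Willow → Ridge → Grove costs 99 (by enumerating all 60 distinct tours).
Excess = 103 − 99 = 4.

4 longer than the optimal tour.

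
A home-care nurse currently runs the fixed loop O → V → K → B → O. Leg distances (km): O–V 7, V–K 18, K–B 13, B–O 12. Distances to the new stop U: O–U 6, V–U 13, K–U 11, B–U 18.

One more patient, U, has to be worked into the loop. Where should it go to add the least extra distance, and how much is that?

Insertion cost between consecutive stops i–j is d(i,U) + d(U,j) − d(i,j):
  between O and V: 6 + 13 − 7 = 12
  between V and K: 13 + 11 − 18 = 6
  between K and B: 11 + 18 − 13 = 16
  between B and O: 18 + 6 − 12 = 12
Cheapest insertion is between V and K, adding 6.
New total = 50 + 6 = 56.

Adding 6 km by placing U on the V–K leg.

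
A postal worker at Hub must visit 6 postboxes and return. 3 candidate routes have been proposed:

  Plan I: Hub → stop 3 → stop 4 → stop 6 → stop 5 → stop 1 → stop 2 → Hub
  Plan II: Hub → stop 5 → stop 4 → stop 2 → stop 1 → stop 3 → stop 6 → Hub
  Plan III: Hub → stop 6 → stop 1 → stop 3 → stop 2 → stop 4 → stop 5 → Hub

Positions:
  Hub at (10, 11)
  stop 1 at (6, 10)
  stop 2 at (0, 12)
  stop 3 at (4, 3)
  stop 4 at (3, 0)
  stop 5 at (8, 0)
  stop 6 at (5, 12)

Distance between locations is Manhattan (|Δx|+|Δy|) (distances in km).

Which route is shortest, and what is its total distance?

Plan I: 14 + 4 + 14 + 15 + 12 + 8 + 11 = 78
Plan II: 13 + 5 + 15 + 8 + 9 + 10 + 6 = 66
Plan III: 6 + 3 + 9 + 13 + 15 + 5 + 13 = 64

64 km — Plan III is the shortest.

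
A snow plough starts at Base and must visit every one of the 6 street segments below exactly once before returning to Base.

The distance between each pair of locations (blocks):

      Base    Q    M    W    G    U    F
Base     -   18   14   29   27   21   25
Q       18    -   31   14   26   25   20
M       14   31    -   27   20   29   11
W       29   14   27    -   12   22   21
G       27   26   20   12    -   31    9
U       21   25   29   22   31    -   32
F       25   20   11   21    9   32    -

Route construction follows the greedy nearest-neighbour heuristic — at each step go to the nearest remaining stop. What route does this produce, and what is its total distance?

Nearest-neighbour total = 106 blocks; route Base → M → F → G → W → Q → U → Base.

At Base the remaining stops are M 14, Q 18, U 21, F 25, G 27, W 29; go to M.
At M the remaining stops are F 11, G 20, W 27, U 29, Q 31; go to F.
At F the remaining stops are G 9, Q 20, W 21, U 32; go to G.
At G the remaining stops are W 12, Q 26, U 31; go to W.
At W the remaining stops are Q 14, U 22; go to Q.
At Q the remaining stops are U 25; go to U.
Return U→Base: 21.
Total = 14 + 11 + 9 + 12 + 14 + 25 + 21 = 106.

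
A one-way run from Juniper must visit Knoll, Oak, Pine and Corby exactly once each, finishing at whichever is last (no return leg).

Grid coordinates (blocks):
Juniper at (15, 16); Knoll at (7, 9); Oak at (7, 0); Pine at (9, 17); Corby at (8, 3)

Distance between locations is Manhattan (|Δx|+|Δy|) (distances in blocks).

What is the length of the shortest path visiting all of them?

Shortest open route: 28 blocks.

There are 4! = 24 possible orderings.
Juniper→Knoll→Oak→Pine→Corby: 15+9+19+15 = 58
Juniper→Knoll→Oak→Corby→Pine: 15+9+4+15 = 43
Juniper→Knoll→Pine→Oak→Corby: 15+10+19+4 = 48
Juniper→Knoll→Pine→Corby→Oak: 15+10+15+4 = 44
Juniper→Knoll→Corby→Oak→Pine: 15+7+4+19 = 45
Juniper→Knoll→Corby→Pine→Oak: 15+7+15+19 = 56
Juniper→Oak→Knoll→Pine→Corby: 24+9+10+15 = 58
Juniper→Oak→Knoll→Corby→Pine: 24+9+7+15 = 55
Juniper→Oak→Pine→Knoll→Corby: 24+19+10+7 = 60
Juniper→Oak→Pine→Corby→Knoll: 24+19+15+7 = 65
Juniper→Oak→Corby→Knoll→Pine: 24+4+7+10 = 45
Juniper→Oak→Corby→Pine→Knoll: 24+4+15+10 = 53
Juniper→Pine→Knoll→Oak→Corby: 7+10+9+4 = 30
Juniper→Pine→Knoll→Corby→Oak: 7+10+7+4 = 28
… (10 more)
The minimum is 28.
One shortest path: Juniper → Pine → Knoll → Corby → Oak.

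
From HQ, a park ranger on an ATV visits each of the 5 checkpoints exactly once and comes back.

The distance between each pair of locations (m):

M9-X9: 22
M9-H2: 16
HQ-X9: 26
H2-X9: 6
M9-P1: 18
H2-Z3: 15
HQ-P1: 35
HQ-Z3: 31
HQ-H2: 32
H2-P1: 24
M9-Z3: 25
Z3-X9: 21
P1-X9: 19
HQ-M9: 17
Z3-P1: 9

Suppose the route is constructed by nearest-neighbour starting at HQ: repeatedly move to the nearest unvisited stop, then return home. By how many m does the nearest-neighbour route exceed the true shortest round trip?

7 m longer than the optimal tour.

HQ: M9=17, X9=26, Z3=31, H2=32, P1=35 ⇒ M9
M9: H2=16, P1=18, X9=22, Z3=25 ⇒ H2
H2: X9=6, Z3=15, P1=24 ⇒ X9
X9: P1=19, Z3=21 ⇒ P1
P1: Z3=9 ⇒ Z3
NN route HQ → M9 → H2 → X9 → P1 → Z3 → HQ costs 98.
Optimal: HQ → M9 → P1 → Z3 → H2 → X9 → HQ costs 91 (by enumerating all 60 distinct tours).
Excess = 98 − 91 = 7.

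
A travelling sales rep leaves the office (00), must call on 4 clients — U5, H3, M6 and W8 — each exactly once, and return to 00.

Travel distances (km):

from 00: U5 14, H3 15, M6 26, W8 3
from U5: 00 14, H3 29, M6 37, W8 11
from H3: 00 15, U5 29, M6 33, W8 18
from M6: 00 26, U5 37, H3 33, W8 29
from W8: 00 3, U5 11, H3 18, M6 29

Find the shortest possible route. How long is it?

There are 12 distinct closed tours to check (reversals are equivalent).
00 → U5 → H3 → M6 → W8 → 00: 14+29+33+29+3 = 108
00 → U5 → H3 → W8 → M6 → 00: 14+29+18+29+26 = 116
00 → U5 → M6 → H3 → W8 → 00: 14+37+33+18+3 = 105
00 → U5 → M6 → W8 → H3 → 00: 14+37+29+18+15 = 113
00 → U5 → W8 → H3 → M6 → 00: 14+11+18+33+26 = 102
00 → U5 → W8 → M6 → H3 → 00: 14+11+29+33+15 = 102
00 → H3 → U5 → M6 → W8 → 00: 15+29+37+29+3 = 113
00 → H3 → U5 → W8 → M6 → 00: 15+29+11+29+26 = 110
00 → H3 → M6 → U5 → W8 → 00: 15+33+37+11+3 = 99
00 → H3 → W8 → U5 → M6 → 00: 15+18+11+37+26 = 107
00 → M6 → U5 → H3 → W8 → 00: 26+37+29+18+3 = 113
00 → M6 → H3 → U5 → W8 → 00: 26+33+29+11+3 = 102
The minimum is 99.
One optimal route: 00 → H3 → M6 → U5 → W8 → 00 (or its reverse).

99 km — the shortest possible round trip.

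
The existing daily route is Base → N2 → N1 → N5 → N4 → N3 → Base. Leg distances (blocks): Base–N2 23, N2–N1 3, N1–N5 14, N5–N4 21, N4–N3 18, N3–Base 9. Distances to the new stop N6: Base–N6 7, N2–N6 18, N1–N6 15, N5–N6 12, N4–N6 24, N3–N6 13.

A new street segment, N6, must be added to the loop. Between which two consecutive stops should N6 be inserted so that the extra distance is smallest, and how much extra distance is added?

Insertion cost between consecutive stops i–j is d(i,N6) + d(N6,j) − d(i,j):
  between Base and N2: 7 + 18 − 23 = 2
  between N2 and N1: 18 + 15 − 3 = 30
  between N1 and N5: 15 + 12 − 14 = 13
  between N5 and N4: 12 + 24 − 21 = 15
  between N4 and N3: 24 + 13 − 18 = 19
  between N3 and Base: 13 + 7 − 9 = 11
Cheapest insertion is between Base and N2, adding 2.
New total = 88 + 2 = 90.

Adding 2 blocks by placing N6 on the Base–N2 leg.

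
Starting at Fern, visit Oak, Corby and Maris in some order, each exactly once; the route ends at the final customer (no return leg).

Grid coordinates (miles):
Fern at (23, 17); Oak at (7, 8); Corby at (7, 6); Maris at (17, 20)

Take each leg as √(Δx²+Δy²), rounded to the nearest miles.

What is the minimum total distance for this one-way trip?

There are 3! = 6 possible orderings.
Fern → Oak → Corby → Maris: 18+2+17 = 37
Fern → Oak → Maris → Corby: 18+16+17 = 51
Fern → Corby → Oak → Maris: 19+2+16 = 37
Fern → Corby → Maris → Oak: 19+17+16 = 52
Fern → Maris → Oak → Corby: 7+16+2 = 25
Fern → Maris → Corby → Oak: 7+17+2 = 26
The minimum is 25.
One shortest path: Fern → Maris → Oak → Corby.

Minimum one-way distance = 25 miles.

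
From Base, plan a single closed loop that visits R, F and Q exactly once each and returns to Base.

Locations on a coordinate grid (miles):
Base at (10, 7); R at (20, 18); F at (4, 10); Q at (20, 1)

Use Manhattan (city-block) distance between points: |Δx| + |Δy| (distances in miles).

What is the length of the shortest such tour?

With 3 stops there are 3!/2 = 3 distinct round trips (a route and its reverse cost the same).
Base - R - F - Q - Base: 21+24+25+16 = 86
Base - R - Q - F - Base: 21+17+25+9 = 72
Base - F - R - Q - Base: 9+24+17+16 = 66
The minimum is 66.
One optimal route: Base → F → R → Q → Base (or its reverse).

66 miles — the shortest possible round trip.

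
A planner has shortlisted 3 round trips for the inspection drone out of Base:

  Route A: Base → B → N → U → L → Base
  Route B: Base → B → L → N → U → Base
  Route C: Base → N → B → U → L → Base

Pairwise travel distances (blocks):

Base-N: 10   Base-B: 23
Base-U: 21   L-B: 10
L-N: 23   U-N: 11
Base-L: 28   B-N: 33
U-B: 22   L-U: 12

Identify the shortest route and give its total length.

88 blocks — Route B is the shortest.

Route A: 23 + 33 + 11 + 12 + 28 = 107
Route B: 23 + 10 + 23 + 11 + 21 = 88
Route C: 10 + 33 + 22 + 12 + 28 = 105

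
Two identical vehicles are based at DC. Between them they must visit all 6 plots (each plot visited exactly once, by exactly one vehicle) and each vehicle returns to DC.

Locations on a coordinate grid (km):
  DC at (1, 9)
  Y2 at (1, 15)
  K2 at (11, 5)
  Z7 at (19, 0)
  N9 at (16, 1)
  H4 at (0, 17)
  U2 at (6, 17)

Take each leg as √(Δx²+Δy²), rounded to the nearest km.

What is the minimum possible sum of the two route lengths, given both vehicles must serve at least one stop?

Check every non-empty split of the stops between the two vehicles; for each half take its own optimal tour:
  {Y2} + {K2, Z7, N9, H4, U2}: 12 + 55 = 67
  {K2} + {Y2, Z7, N9, H4, U2}: 22 + 55 = 77
  {Y2, K2} + {Z7, N9, H4, U2}: 31 + 55 = 86
  {Z7} + {Y2, K2, N9, H4, U2}: 40 + 50 = 90
  {Y2, Z7} + {K2, N9, H4, U2}: 49 + 50 = 99
  {K2, Z7} + {Y2, N9, H4, U2}: 40 + 50 = 90
  … (31 splits in total)
  {K2, Z7, N9} + {Y2, H4, U2}: 40 + 23 = 63  ← best
Best: vehicle 1 DC → K2 → Z7 → N9 → DC = 40; vehicle 2 DC → Y2 → H4 → U2 → DC = 23; combined 63.

63 km — the smallest possible combined total.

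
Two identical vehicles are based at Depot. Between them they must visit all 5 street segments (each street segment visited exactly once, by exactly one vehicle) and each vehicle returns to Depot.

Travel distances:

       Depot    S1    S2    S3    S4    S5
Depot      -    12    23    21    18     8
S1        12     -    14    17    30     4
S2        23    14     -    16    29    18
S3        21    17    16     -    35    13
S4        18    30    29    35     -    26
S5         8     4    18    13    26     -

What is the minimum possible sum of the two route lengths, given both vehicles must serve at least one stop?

99 — the smallest possible combined total.

Try each way of splitting the stops between the two vehicles (each non-empty) and, for each split, find the best tour for each vehicle:
  {S1} + {S2, S3, S4, S5}: 24 + 84 = 108
  {S2} + {S1, S3, S4, S5}: 46 + 82 = 128
  {S1, S2} + {S3, S4, S5}: 49 + 74 = 123
  {S3} + {S1, S2, S4, S5}: 42 + 73 = 115
  {S1, S3} + {S2, S4, S5}: 50 + 73 = 123
  {S2, S3} + {S1, S4, S5}: 60 + 60 = 120
  … (15 splits in total)
  {S4} + {S1, S2, S3, S5}: 36 + 63 = 99  ← best
Best: vehicle 1 Depot → S4 → Depot = 36; vehicle 2 Depot → S1 → S2 → S3 → S5 → Depot = 63; combined 99.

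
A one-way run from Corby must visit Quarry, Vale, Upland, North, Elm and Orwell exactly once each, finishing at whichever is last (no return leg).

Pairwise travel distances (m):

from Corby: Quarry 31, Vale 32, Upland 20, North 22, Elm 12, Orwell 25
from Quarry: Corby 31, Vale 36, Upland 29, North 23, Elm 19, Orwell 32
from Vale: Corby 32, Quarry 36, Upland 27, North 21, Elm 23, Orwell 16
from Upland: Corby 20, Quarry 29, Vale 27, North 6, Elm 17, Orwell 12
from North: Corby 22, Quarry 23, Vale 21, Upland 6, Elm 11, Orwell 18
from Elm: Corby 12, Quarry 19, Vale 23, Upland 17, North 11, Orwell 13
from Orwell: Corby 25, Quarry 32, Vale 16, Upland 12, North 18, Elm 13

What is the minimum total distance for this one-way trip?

Shortest open route: 88 m.

There are 6! = 720 possible orderings.
Corby - Quarry - Vale - Upland - North - Elm - Orwell: 31+36+27+6+11+13 = 124
Corby - Quarry - Vale - Upland - North - Orwell - Elm: 31+36+27+6+18+13 = 131
Corby - Quarry - Vale - Upland - Elm - North - Orwell: 31+36+27+17+11+18 = 140
Corby - Quarry - Vale - Upland - Elm - Orwell - North: 31+36+27+17+13+18 = 142
Corby - Quarry - Vale - Upland - Orwell - North - Elm: 31+36+27+12+18+11 = 135
Corby - Quarry - Vale - Upland - Orwell - Elm - North: 31+36+27+12+13+11 = 130
Corby - Quarry - Vale - North - Upland - Elm - Orwell: 31+36+21+6+17+13 = 124
Corby - Quarry - Vale - North - Upland - Orwell - Elm: 31+36+21+6+12+13 = 119
… (712 more)
Corby - Elm - Quarry - North - Upland - Orwell - Vale: 12+19+23+6+12+16 = 88  ← best
The minimum is 88.
One shortest path: Corby → Elm → Quarry → North → Upland → Orwell → Vale.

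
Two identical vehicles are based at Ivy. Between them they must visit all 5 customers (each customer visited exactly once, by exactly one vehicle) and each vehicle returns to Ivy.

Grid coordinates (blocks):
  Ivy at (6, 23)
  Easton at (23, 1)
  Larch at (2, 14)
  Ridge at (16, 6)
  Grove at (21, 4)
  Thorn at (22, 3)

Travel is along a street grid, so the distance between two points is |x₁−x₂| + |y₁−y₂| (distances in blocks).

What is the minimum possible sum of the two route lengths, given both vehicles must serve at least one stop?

104 blocks — the smallest possible combined total.

Try each way of splitting the stops between the two vehicles (each non-empty) and, for each split, find the best tour for each vehicle:
  {Easton} + {Larch, Ridge, Grove, Thorn}: 78 + 80 = 158
  {Larch} + {Easton, Ridge, Grove, Thorn}: 26 + 78 = 104
  {Easton, Larch} + {Ridge, Grove, Thorn}: 86 + 72 = 158
  {Ridge} + {Easton, Larch, Grove, Thorn}: 54 + 86 = 140
  {Easton, Ridge} + {Larch, Grove, Thorn}: 78 + 80 = 158
  {Larch, Ridge} + {Easton, Grove, Thorn}: 62 + 78 = 140
  … (15 splits in total)
Best: vehicle 1 Ivy → Larch → Ivy = 26; vehicle 2 Ivy → Easton → Thorn → Grove → Ridge → Ivy = 78; combined 104.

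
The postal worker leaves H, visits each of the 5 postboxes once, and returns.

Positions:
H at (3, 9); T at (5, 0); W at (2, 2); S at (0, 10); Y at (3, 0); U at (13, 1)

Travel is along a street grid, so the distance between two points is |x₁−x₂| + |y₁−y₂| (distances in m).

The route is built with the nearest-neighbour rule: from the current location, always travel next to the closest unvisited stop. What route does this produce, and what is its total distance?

Nearest-neighbour total = 46 m; route H → S → W → Y → T → U → H.

At H the remaining stops are S 4, W 8, Y 9, T 11, U 18; go to S.
At S the remaining stops are W 10, Y 13, T 15, U 22; go to W.
At W the remaining stops are Y 3, T 5, U 12; go to Y.
At Y the remaining stops are T 2, U 11; go to T.
At T the remaining stops are U 9; go to U.
Return U→H: 18.
Total = 4 + 10 + 3 + 2 + 9 + 18 = 46.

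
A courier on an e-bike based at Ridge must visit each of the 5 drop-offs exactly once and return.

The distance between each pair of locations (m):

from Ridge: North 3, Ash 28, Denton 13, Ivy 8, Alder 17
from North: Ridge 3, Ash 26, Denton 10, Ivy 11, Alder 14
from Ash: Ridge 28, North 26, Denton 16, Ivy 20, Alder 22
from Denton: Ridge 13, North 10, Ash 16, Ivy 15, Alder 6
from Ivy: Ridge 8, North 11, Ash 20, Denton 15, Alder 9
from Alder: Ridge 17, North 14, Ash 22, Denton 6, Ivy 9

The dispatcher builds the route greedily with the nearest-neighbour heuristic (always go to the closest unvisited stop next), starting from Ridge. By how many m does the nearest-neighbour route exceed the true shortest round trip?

From Ridge: North=3, Ivy=8, Denton=13, Alder=17, Ash=28 → choose North (3).
From North: Denton=10, Ivy=11, Alder=14, Ash=26 → choose Denton (10).
From Denton: Alder=6, Ivy=15, Ash=16 → choose Alder (6).
From Alder: Ivy=9, Ash=22 → choose Ivy (9).
From Ivy: Ash=20 → choose Ash (20).
NN route Ridge → North → Denton → Alder → Ivy → Ash → Ridge costs 76.
Optimal: Ridge → North → Alder → Denton → Ash → Ivy → Ridge costs 67 (by enumerating all 60 distinct tours).
Excess = 76 − 67 = 9.

The nearest-neighbour route is 9 m longer than optimal.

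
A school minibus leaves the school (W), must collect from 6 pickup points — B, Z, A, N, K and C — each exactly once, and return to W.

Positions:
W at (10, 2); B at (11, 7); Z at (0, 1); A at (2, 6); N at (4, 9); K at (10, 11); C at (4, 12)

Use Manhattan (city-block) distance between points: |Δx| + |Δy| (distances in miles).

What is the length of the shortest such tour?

Shortest round trip = 44 miles.

There are 360 distinct closed tours to check (reversals are equivalent).
W→B→Z→A→N→K→C→W: 6+17+7+5+8+7+16 = 66
W→B→Z→A→N→C→K→W: 6+17+7+5+3+7+9 = 54
W→B→Z→A→K→N→C→W: 6+17+7+13+8+3+16 = 70
W→B→Z→A→K→C→N→W: 6+17+7+13+7+3+13 = 66
W→B→Z→A→C→N→K→W: 6+17+7+8+3+8+9 = 58
W→B→Z→A→C→K→N→W: 6+17+7+8+7+8+13 = 66
W→B→Z→N→A→K→C→W: 6+17+12+5+13+7+16 = 76
W→B→Z→N→A→C→K→W: 6+17+12+5+8+7+9 = 64
… (352 more)
W→B→K→C→N→A→Z→W: 6+5+7+3+5+7+11 = 44  ← best
The minimum is 44.
One optimal route: W → B → K → C → N → A → Z → W (or its reverse).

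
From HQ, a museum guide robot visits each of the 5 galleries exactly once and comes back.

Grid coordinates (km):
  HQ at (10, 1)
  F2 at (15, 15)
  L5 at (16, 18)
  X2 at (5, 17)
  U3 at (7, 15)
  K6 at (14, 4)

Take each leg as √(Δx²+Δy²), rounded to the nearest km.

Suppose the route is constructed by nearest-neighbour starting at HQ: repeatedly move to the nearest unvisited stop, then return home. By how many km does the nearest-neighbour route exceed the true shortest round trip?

From HQ: K6=5, U3=14, F2=15, X2=17, L5=18 → choose K6 (5).
From K6: F2=11, U3=13, L5=14, X2=16 → choose F2 (11).
From F2: L5=3, U3=8, X2=10 → choose L5 (3).
From L5: U3=9, X2=11 → choose U3 (9).
From U3: X2=3 → choose X2 (3).
NN route HQ → K6 → F2 → L5 → U3 → X2 → HQ costs 48.
Optimal: HQ → U3 → X2 → L5 → F2 → K6 → HQ costs 47 (by enumerating all 60 distinct tours).
Excess = 48 − 47 = 1.

1 km longer than the optimal tour.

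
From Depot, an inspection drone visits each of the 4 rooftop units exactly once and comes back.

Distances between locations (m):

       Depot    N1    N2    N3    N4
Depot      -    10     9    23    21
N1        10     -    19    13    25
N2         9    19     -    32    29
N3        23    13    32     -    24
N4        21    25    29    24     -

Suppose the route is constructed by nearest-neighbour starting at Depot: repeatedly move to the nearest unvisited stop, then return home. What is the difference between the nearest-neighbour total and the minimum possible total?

1 m longer than the optimal tour.

Depot: N2=9, N1=10, N4=21, N3=23 ⇒ N2
N2: N1=19, N4=29, N3=32 ⇒ N1
N1: N3=13, N4=25 ⇒ N3
N3: N4=24 ⇒ N4
NN route Depot → N2 → N1 → N3 → N4 → Depot costs 86.
Optimal: Depot → N1 → N3 → N4 → N2 → Depot costs 85 (by enumerating all 12 distinct tours).
Excess = 86 − 85 = 1.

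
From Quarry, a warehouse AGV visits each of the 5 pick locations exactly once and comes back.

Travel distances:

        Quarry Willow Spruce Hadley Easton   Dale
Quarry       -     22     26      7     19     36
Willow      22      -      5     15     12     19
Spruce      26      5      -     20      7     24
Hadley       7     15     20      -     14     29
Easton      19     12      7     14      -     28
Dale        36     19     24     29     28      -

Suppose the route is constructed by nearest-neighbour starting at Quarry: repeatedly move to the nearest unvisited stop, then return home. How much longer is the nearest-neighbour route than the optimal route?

Quarry: Hadley=7, Easton=19, Willow=22, Spruce=26, Dale=36 ⇒ Hadley
Hadley: Easton=14, Willow=15, Spruce=20, Dale=29 ⇒ Easton
Easton: Spruce=7, Willow=12, Dale=28 ⇒ Spruce
Spruce: Willow=5, Dale=24 ⇒ Willow
Willow: Dale=19 ⇒ Dale
NN route Quarry → Hadley → Easton → Spruce → Willow → Dale → Quarry costs 88.
Optimal: Quarry → Hadley → Dale → Willow → Spruce → Easton → Quarry costs 86 (by enumerating all 60 distinct tours).
Excess = 88 − 86 = 2.

2 longer than the optimal tour.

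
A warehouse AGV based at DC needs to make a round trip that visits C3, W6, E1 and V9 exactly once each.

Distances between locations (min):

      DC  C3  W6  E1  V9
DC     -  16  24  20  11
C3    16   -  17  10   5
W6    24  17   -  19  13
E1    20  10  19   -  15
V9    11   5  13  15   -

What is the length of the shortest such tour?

DC→C3→W6→E1→V9→DC: 16+17+19+15+11 = 78
DC→C3→W6→V9→E1→DC: 16+17+13+15+20 = 81
DC→C3→E1→W6→V9→DC: 16+10+19+13+11 = 69
DC→C3→E1→V9→W6→DC: 16+10+15+13+24 = 78
DC→C3→V9→W6→E1→DC: 16+5+13+19+20 = 73
DC→C3→V9→E1→W6→DC: 16+5+15+19+24 = 79
DC→W6→C3→E1→V9→DC: 24+17+10+15+11 = 77
DC→W6→C3→V9→E1→DC: 24+17+5+15+20 = 81
DC→W6→E1→C3→V9→DC: 24+19+10+5+11 = 69
DC→W6→V9→C3→E1→DC: 24+13+5+10+20 = 72
DC→E1→C3→W6→V9→DC: 20+10+17+13+11 = 71
DC→E1→W6→C3→V9→DC: 20+19+17+5+11 = 72
The minimum is 69.
One optimal route: DC → C3 → E1 → W6 → V9 → DC (or its reverse).

Shortest round trip = 69 min.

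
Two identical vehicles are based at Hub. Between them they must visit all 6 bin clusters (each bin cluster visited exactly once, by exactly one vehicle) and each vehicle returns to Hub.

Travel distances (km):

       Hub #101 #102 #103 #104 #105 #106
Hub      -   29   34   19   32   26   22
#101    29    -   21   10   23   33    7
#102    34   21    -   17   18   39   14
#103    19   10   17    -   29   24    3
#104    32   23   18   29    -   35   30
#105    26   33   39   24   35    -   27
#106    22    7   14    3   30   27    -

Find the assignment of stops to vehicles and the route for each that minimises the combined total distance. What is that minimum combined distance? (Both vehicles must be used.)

Minimum combined distance: 152 km.

Check every non-empty split of the stops between the two vehicles; for each half take its own optimal tour:
  {#101} + {#102, #103, #104, #105, #106}: 58 + 115 = 173
  {#102} + {#101, #103, #104, #105, #106}: 68 + 113 = 181
  {#101, #102} + {#103, #104, #105, #106}: 84 + 113 = 197
  {#103} + {#101, #102, #104, #105, #106}: 38 + 129 = 167
  {#101, #103} + {#102, #104, #105, #106}: 58 + 115 = 173
  {#102, #103} + {#101, #104, #105, #106}: 70 + 113 = 183
  … (31 splits in total)
  {#105} + {#101, #102, #103, #104, #106}: 52 + 100 = 152  ← best
Best: vehicle 1 Hub → #105 → Hub = 52; vehicle 2 Hub → #103 → #101 → #106 → #102 → #104 → Hub = 100; combined 152.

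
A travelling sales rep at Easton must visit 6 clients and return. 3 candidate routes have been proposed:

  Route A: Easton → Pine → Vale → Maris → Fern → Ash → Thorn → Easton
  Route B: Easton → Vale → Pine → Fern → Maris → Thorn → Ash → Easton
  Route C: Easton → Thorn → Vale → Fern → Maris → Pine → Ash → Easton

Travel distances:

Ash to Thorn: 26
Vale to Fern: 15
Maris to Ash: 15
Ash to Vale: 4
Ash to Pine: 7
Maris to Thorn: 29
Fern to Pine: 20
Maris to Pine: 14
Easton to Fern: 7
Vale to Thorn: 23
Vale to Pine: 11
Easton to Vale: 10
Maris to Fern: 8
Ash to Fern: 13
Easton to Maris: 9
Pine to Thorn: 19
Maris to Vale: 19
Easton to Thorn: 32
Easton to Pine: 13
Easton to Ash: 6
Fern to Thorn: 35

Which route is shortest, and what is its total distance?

Route A: 13 + 11 + 19 + 8 + 13 + 26 + 32 = 122
Route B: 10 + 11 + 20 + 8 + 29 + 26 + 6 = 110
Route C: 32 + 23 + 15 + 8 + 14 + 7 + 6 = 105

Shortest is Route C, total 105.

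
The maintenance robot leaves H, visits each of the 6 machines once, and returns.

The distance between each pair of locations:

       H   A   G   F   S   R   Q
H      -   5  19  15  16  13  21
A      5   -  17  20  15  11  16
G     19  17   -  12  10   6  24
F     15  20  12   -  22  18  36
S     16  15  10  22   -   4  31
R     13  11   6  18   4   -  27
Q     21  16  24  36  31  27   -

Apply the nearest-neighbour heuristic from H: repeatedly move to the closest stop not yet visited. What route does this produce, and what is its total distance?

Nearest-neighbour total = 99; route H → A → R → S → G → F → Q → H.

H → [A:5 / R:13 / F:15 / S:16 / G:19 / Q:21] → A (5)
A → [R:11 / S:15 / Q:16 / G:17 / F:20] → R (11)
R → [S:4 / G:6 / F:18 / Q:27] → S (4)
S → [G:10 / F:22 / Q:31] → G (10)
G → [F:12 / Q:24] → F (12)
F → [Q:36] → Q (36)
Return Q→H: 21.
Total = 5 + 11 + 4 + 10 + 12 + 36 + 21 = 99.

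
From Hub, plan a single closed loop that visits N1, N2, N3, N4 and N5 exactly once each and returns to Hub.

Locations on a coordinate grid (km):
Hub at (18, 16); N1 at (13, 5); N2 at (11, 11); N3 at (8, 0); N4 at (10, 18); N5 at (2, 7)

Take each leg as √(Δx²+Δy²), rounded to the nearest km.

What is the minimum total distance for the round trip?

Hub-N1-N2-N3-N4-N5-Hub: 12+6+11+18+14+18 = 79
Hub-N1-N2-N3-N5-N4-Hub: 12+6+11+9+14+8 = 60
Hub-N1-N2-N4-N3-N5-Hub: 12+6+7+18+9+18 = 70
Hub-N1-N2-N4-N5-N3-Hub: 12+6+7+14+9+19 = 67
Hub-N1-N2-N5-N3-N4-Hub: 12+6+10+9+18+8 = 63
Hub-N1-N2-N5-N4-N3-Hub: 12+6+10+14+18+19 = 79
Hub-N1-N3-N2-N4-N5-Hub: 12+7+11+7+14+18 = 69
Hub-N1-N3-N2-N5-N4-Hub: 12+7+11+10+14+8 = 62
Hub-N1-N3-N4-N2-N5-Hub: 12+7+18+7+10+18 = 72
Hub-N1-N3-N4-N5-N2-Hub: 12+7+18+14+10+9 = 70
Hub-N1-N3-N5-N2-N4-Hub: 12+7+9+10+7+8 = 53
Hub-N1-N3-N5-N4-N2-Hub: 12+7+9+14+7+9 = 58
Hub-N1-N4-N2-N3-N5-Hub: 12+13+7+11+9+18 = 70
Hub-N1-N4-N2-N5-N3-Hub: 12+13+7+10+9+19 = 70
… (46 more)
The minimum is 53.
One optimal route: Hub → N1 → N3 → N5 → N2 → N4 → Hub (or its reverse).

Minimum total distance: 53 km.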